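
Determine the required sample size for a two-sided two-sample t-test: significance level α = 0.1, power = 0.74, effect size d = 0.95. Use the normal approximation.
n = 12 per group

Sample size formula (two-sample t-test, normal approximation):
n = 2 · ((z_{α/2} + z_β) / d)²

z_{α/2} = 1.645 (for α = 0.1, two-sided)
z_β = 0.643 (for power = 0.74)
d = 0.95

n = 2 · ((1.645 + 0.643) / 0.95)²
n = 2 · (2.408)²
n ≈ 11.60
Round up to the next whole number: n = 12 per group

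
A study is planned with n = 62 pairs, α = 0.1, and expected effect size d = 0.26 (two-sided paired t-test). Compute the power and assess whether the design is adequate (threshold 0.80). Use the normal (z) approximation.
Power ≈ 0.66; the study is underpowered (power < 0.80)

Power calculation (paired t-test, normal approximation):
z_β = d · √n - z_{α/2}
z_β = 0.26 · √62 - 1.645
z_β = 0.26 · 7.874 - 1.645
z_β = 0.402

Power = Φ(z_β) = Φ(0.402) ≈ 0.656

Effect size d = 0.26 is small by Cohen's convention (0.2/0.5/0.8).

Threshold: power ≥ 0.80 is conventionally adequate.
Power ≈ 0.66 → the study is underpowered (power < 0.80).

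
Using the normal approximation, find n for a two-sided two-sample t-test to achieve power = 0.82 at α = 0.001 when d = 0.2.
n = 885 per group

Sample size formula (two-sample t-test, normal approximation):
n = 2 · ((z_{α/2} + z_β) / d)²

z_{α/2} = 3.291 (for α = 0.001, two-sided)
z_β = 0.915 (for power = 0.82)
d = 0.2

n = 2 · ((3.291 + 0.915) / 0.2)²
n = 2 · (21.030)²
n ≈ 884.52
Round up to the next whole number: n = 885 per group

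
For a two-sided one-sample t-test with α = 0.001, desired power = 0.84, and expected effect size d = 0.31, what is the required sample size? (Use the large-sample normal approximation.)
n = 192

Sample size formula (one-sample t-test, normal approximation):
n = ((z_{α/2} + z_β) / d)²

z_{α/2} = 3.291 (for α = 0.001, two-sided)
z_β = 0.994 (for power = 0.84)
d = 0.31

n = ((3.291 + 0.994) / 0.31)²
n = (13.823)²
n ≈ 191.08
Round up to the next whole number: n = 192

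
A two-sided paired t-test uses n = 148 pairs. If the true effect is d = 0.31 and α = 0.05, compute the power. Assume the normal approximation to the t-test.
Power ≈ 0.96

Power calculation (paired t-test, normal approximation):
z_β = d · √n - z_{α/2}
z_β = 0.31 · √148 - 1.960
z_β = 0.31 · 12.166 - 1.960
z_β = 1.811

Power = Φ(z_β) = Φ(1.811) ≈ 0.965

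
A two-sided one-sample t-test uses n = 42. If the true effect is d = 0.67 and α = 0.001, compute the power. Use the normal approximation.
Power ≈ 0.85

Power calculation (one-sample t-test, normal approximation):
z_β = d · √n - z_{α/2}
z_β = 0.67 · √42 - 3.291
z_β = 0.67 · 6.481 - 3.291
z_β = 1.052

Power = Φ(z_β) = Φ(1.052) ≈ 0.854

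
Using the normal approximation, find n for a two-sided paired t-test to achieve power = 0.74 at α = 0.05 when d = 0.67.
n = 16 pairs

Sample size formula (paired t-test, normal approximation):
n = ((z_{α/2} + z_β) / d)²

z_{α/2} = 1.960 (for α = 0.05, two-sided)
z_β = 0.643 (for power = 0.74)
d = 0.67

n = ((1.960 + 0.643) / 0.67)²
n = (3.885)²
n ≈ 15.09
Round up to the next whole number: n = 16 pairs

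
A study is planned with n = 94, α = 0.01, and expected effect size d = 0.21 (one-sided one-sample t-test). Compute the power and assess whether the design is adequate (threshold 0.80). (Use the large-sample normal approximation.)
Power ≈ 0.39; the study is underpowered (power < 0.80)

Power calculation (one-sample t-test, normal approximation):
z_β = d · √n - z_α
z_β = 0.21 · √94 - 2.326
z_β = 0.21 · 9.695 - 2.326
z_β = -0.290

Power = Φ(z_β) = Φ(-0.290) ≈ 0.386

Effect size d = 0.21 is small by Cohen's convention (0.2/0.5/0.8).

Threshold: power ≥ 0.80 is conventionally adequate.
Power ≈ 0.39 → the study is underpowered (power < 0.80).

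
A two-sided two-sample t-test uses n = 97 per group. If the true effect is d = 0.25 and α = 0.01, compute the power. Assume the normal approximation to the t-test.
Power ≈ 0.20

Power calculation (two-sample t-test, normal approximation):
z_β = d · √(n/2) - z_{α/2}
z_β = 0.25 · √(97/2) - 2.576
z_β = 0.25 · 6.964 - 2.576
z_β = -0.835

Power = Φ(z_β) = Φ(-0.835) ≈ 0.202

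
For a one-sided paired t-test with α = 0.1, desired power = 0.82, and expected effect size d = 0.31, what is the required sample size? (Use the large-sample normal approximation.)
n = 51 pairs

Sample size formula (paired t-test, normal approximation):
n = ((z_α + z_β) / d)²

z_α = 1.282 (for α = 0.1, one-sided)
z_β = 0.915 (for power = 0.82)
d = 0.31

n = ((1.282 + 0.915) / 0.31)²
n = (7.087)²
n ≈ 50.23
Round up to the next whole number: n = 51 pairs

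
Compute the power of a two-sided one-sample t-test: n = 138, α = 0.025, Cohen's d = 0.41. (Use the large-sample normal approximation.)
Power ≈ 0.99

Power calculation (one-sample t-test, normal approximation):
z_β = d · √n - z_{α/2}
z_β = 0.41 · √138 - 2.241
z_β = 0.41 · 11.747 - 2.241
z_β = 2.575

Power = Φ(z_β) = Φ(2.575) ≈ 0.995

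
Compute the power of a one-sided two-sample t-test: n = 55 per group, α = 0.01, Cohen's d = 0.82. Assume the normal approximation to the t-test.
Power ≈ 0.98

Power calculation (two-sample t-test, normal approximation):
z_β = d · √(n/2) - z_α
z_β = 0.82 · √(55/2) - 2.326
z_β = 0.82 · 5.244 - 2.326
z_β = 1.974

Power = Φ(z_β) = Φ(1.974) ≈ 0.976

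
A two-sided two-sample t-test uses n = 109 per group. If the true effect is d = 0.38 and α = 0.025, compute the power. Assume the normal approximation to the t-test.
Power ≈ 0.71

Power calculation (two-sample t-test, normal approximation):
z_β = d · √(n/2) - z_{α/2}
z_β = 0.38 · √(109/2) - 2.241
z_β = 0.38 · 7.382 - 2.241
z_β = 0.564

Power = Φ(z_β) = Φ(0.564) ≈ 0.714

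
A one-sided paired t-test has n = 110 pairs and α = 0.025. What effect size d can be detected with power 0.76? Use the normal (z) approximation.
d ≈ 0.25

Minimum detectable effect (paired t-test, normal approximation):
d = (z_α + z_β) / √n
d = (1.960 + 0.706) / √110
d = 2.666 / 10.488
d ≈ 0.25

By Cohen's convention (0.2 small / 0.5 medium / 0.8 large): small effect.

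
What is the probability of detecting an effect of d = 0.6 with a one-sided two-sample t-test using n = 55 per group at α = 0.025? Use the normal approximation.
Power ≈ 0.88

Power calculation (two-sample t-test, normal approximation):
z_β = d · √(n/2) - z_α
z_β = 0.6 · √(55/2) - 1.960
z_β = 0.6 · 5.244 - 1.960
z_β = 1.186

Power = Φ(z_β) = Φ(1.186) ≈ 0.882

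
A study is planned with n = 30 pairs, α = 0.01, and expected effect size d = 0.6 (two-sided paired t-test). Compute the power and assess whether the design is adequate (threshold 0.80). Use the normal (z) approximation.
Power ≈ 0.76; the study is underpowered (power < 0.80)

Power calculation (paired t-test, normal approximation):
z_β = d · √n - z_{α/2}
z_β = 0.6 · √30 - 2.576
z_β = 0.6 · 5.477 - 2.576
z_β = 0.711

Power = Φ(z_β) = Φ(0.711) ≈ 0.761

Effect size d = 0.6 is medium by Cohen's convention (0.2/0.5/0.8).

Threshold: power ≥ 0.80 is conventionally adequate.
Power ≈ 0.76 → the study is underpowered (power < 0.80).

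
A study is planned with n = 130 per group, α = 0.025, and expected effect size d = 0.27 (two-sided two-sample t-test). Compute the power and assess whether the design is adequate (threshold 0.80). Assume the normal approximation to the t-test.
Power ≈ 0.47; the study is underpowered (power < 0.80)

Power calculation (two-sample t-test, normal approximation):
z_β = d · √(n/2) - z_{α/2}
z_β = 0.27 · √(130/2) - 2.241
z_β = 0.27 · 8.062 - 2.241
z_β = -0.065

Power = Φ(z_β) = Φ(-0.065) ≈ 0.474

Effect size d = 0.27 is small by Cohen's convention (0.2/0.5/0.8).

Threshold: power ≥ 0.80 is conventionally adequate.
Power ≈ 0.47 → the study is underpowered (power < 0.80).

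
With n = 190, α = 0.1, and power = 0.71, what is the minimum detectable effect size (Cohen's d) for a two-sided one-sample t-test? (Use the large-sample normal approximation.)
d ≈ 0.16

Minimum detectable effect (one-sample t-test, normal approximation):
d = (z_{α/2} + z_β) / √n
d = (1.645 + 0.553) / √190
d = 2.198 / 13.784
d ≈ 0.16

By Cohen's convention (0.2 small / 0.5 medium / 0.8 large): very small effect.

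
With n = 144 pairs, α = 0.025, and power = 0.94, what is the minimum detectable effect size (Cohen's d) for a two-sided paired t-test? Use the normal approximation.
d ≈ 0.32

Minimum detectable effect (paired t-test, normal approximation):
d = (z_{α/2} + z_β) / √n
d = (2.241 + 1.555) / √144
d = 3.796 / 12.000
d ≈ 0.32

By Cohen's convention (0.2 small / 0.5 medium / 0.8 large): small effect.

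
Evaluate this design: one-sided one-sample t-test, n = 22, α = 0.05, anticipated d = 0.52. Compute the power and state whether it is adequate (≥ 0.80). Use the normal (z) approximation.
Power ≈ 0.79; the study is underpowered (power < 0.80)

Power calculation (one-sample t-test, normal approximation):
z_β = d · √n - z_α
z_β = 0.52 · √22 - 1.645
z_β = 0.52 · 4.690 - 1.645
z_β = 0.794

Power = Φ(z_β) = Φ(0.794) ≈ 0.786

Effect size d = 0.52 is medium by Cohen's convention (0.2/0.5/0.8).

Threshold: power ≥ 0.80 is conventionally adequate.
Power ≈ 0.79 → the study is underpowered (power < 0.80).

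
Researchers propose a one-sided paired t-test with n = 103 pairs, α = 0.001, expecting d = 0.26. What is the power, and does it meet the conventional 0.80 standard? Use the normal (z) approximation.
Power ≈ 0.33; the study is underpowered (power < 0.80)

Power calculation (paired t-test, normal approximation):
z_β = d · √n - z_α
z_β = 0.26 · √103 - 3.090
z_β = 0.26 · 10.149 - 3.090
z_β = -0.452

Power = Φ(z_β) = Φ(-0.452) ≈ 0.326

Effect size d = 0.26 is small by Cohen's convention (0.2/0.5/0.8).

Threshold: power ≥ 0.80 is conventionally adequate.
Power ≈ 0.33 → the study is underpowered (power < 0.80).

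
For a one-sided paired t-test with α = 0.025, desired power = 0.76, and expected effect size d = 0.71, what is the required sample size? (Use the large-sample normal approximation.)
n = 15 pairs

Sample size formula (paired t-test, normal approximation):
n = ((z_α + z_β) / d)²

z_α = 1.960 (for α = 0.025, one-sided)
z_β = 0.706 (for power = 0.76)
d = 0.71

n = ((1.960 + 0.706) / 0.71)²
n = (3.755)²
n ≈ 14.10
Round up to the next whole number: n = 15 pairs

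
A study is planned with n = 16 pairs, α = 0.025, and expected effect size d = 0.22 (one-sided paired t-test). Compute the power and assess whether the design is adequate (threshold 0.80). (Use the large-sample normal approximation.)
Power ≈ 0.14; the study is underpowered (power < 0.80)

Power calculation (paired t-test, normal approximation):
z_β = d · √n - z_α
z_β = 0.22 · √16 - 1.960
z_β = 0.22 · 4.000 - 1.960
z_β = -1.080

Power = Φ(z_β) = Φ(-1.080) ≈ 0.140

Effect size d = 0.22 is small by Cohen's convention (0.2/0.5/0.8).

Threshold: power ≥ 0.80 is conventionally adequate.
Power ≈ 0.14 → the study is underpowered (power < 0.80).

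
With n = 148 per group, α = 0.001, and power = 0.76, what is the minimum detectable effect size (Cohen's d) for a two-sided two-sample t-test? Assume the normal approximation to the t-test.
d ≈ 0.46

Minimum detectable effect (two-sample t-test, normal approximation):
d = (z_{α/2} + z_β) / √(n/2)
d = (3.291 + 0.706) / √(148/2)
d = 3.997 / 8.602
d ≈ 0.46

By Cohen's convention (0.2 small / 0.5 medium / 0.8 large): small effect.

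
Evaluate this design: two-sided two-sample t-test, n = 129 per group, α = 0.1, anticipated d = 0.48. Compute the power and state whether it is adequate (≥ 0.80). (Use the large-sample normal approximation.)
Power ≈ 0.99; the study is adequately powered (power ≥ 0.80)

Power calculation (two-sample t-test, normal approximation):
z_β = d · √(n/2) - z_{α/2}
z_β = 0.48 · √(129/2) - 1.645
z_β = 0.48 · 8.031 - 1.645
z_β = 2.210

Power = Φ(z_β) = Φ(2.210) ≈ 0.986

Effect size d = 0.48 is small by Cohen's convention (0.2/0.5/0.8).

Threshold: power ≥ 0.80 is conventionally adequate.
Power ≈ 0.99 → the study is adequately powered (power ≥ 0.80).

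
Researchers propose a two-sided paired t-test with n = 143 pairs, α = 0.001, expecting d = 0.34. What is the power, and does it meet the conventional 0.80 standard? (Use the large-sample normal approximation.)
Power ≈ 0.78; the study is underpowered (power < 0.80)

Power calculation (paired t-test, normal approximation):
z_β = d · √n - z_{α/2}
z_β = 0.34 · √143 - 3.291
z_β = 0.34 · 11.958 - 3.291
z_β = 0.775

Power = Φ(z_β) = Φ(0.775) ≈ 0.781

Effect size d = 0.34 is small by Cohen's convention (0.2/0.5/0.8).

Threshold: power ≥ 0.80 is conventionally adequate.
Power ≈ 0.78 → the study is underpowered (power < 0.80).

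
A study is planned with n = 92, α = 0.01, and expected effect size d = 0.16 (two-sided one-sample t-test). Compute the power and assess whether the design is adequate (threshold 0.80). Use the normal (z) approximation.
Power ≈ 0.15; the study is underpowered (power < 0.80)

Power calculation (one-sample t-test, normal approximation):
z_β = d · √n - z_{α/2}
z_β = 0.16 · √92 - 2.576
z_β = 0.16 · 9.592 - 2.576
z_β = -1.041

Power = Φ(z_β) = Φ(-1.041) ≈ 0.149

Effect size d = 0.16 is very small by Cohen's convention (0.2/0.5/0.8).

Threshold: power ≥ 0.80 is conventionally adequate.
Power ≈ 0.15 → the study is underpowered (power < 0.80).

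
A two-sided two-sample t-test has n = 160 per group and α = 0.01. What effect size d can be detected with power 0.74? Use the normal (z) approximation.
d ≈ 0.36

Minimum detectable effect (two-sample t-test, normal approximation):
d = (z_{α/2} + z_β) / √(n/2)
d = (2.576 + 0.643) / √(160/2)
d = 3.219 / 8.944
d ≈ 0.36

By Cohen's convention (0.2 small / 0.5 medium / 0.8 large): small effect.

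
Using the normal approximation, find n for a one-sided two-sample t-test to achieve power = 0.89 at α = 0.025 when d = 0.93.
n = 24 per group

Sample size formula (two-sample t-test, normal approximation):
n = 2 · ((z_α + z_β) / d)²

z_α = 1.960 (for α = 0.025, one-sided)
z_β = 1.227 (for power = 0.89)
d = 0.93

n = 2 · ((1.960 + 1.227) / 0.93)²
n = 2 · (3.427)²
n ≈ 23.49
Round up to the next whole number: n = 24 per group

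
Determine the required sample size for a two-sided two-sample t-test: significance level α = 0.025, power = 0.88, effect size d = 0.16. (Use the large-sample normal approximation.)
n = 912 per group

Sample size formula (two-sample t-test, normal approximation):
n = 2 · ((z_{α/2} + z_β) / d)²

z_{α/2} = 2.241 (for α = 0.025, two-sided)
z_β = 1.175 (for power = 0.88)
d = 0.16

n = 2 · ((2.241 + 1.175) / 0.16)²
n = 2 · (21.350)²
n ≈ 911.64
Round up to the next whole number: n = 912 per group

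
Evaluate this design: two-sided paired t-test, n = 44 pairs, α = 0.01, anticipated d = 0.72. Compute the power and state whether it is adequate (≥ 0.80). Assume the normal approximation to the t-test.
Power ≈ 0.99; the study is adequately powered (power ≥ 0.80)

Power calculation (paired t-test, normal approximation):
z_β = d · √n - z_{α/2}
z_β = 0.72 · √44 - 2.576
z_β = 0.72 · 6.633 - 2.576
z_β = 2.200

Power = Φ(z_β) = Φ(2.200) ≈ 0.986

Effect size d = 0.72 is medium by Cohen's convention (0.2/0.5/0.8).

Threshold: power ≥ 0.80 is conventionally adequate.
Power ≈ 0.99 → the study is adequately powered (power ≥ 0.80).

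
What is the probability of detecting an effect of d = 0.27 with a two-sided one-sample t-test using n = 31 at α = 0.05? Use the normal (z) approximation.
Power ≈ 0.32

Power calculation (one-sample t-test, normal approximation):
z_β = d · √n - z_{α/2}
z_β = 0.27 · √31 - 1.960
z_β = 0.27 · 5.568 - 1.960
z_β = -0.457

Power = Φ(z_β) = Φ(-0.457) ≈ 0.324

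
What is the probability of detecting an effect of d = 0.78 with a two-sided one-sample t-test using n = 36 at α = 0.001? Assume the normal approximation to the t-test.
Power ≈ 0.92

Power calculation (one-sample t-test, normal approximation):
z_β = d · √n - z_{α/2}
z_β = 0.78 · √36 - 3.291
z_β = 0.78 · 6.000 - 3.291
z_β = 1.389

Power = Φ(z_β) = Φ(1.389) ≈ 0.918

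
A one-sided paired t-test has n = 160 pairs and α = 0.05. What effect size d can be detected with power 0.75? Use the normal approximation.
d ≈ 0.18

Minimum detectable effect (paired t-test, normal approximation):
d = (z_α + z_β) / √n
d = (1.645 + 0.674) / √160
d = 2.319 / 12.649
d ≈ 0.18

By Cohen's convention (0.2 small / 0.5 medium / 0.8 large): very small effect.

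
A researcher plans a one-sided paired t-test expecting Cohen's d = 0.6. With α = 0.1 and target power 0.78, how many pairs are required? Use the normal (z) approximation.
n = 12 pairs

Sample size formula (paired t-test, normal approximation):
n = ((z_α + z_β) / d)²

z_α = 1.282 (for α = 0.1, one-sided)
z_β = 0.772 (for power = 0.78)
d = 0.6

n = ((1.282 + 0.772) / 0.6)²
n = (3.423)²
n ≈ 11.72
Round up to the next whole number: n = 12 pairs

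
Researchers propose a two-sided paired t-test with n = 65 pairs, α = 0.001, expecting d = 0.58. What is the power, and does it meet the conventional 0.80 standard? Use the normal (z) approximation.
Power ≈ 0.92; the study is adequately powered (power ≥ 0.80)

Power calculation (paired t-test, normal approximation):
z_β = d · √n - z_{α/2}
z_β = 0.58 · √65 - 3.291
z_β = 0.58 · 8.062 - 3.291
z_β = 1.386

Power = Φ(z_β) = Φ(1.386) ≈ 0.917

Effect size d = 0.58 is medium by Cohen's convention (0.2/0.5/0.8).

Threshold: power ≥ 0.80 is conventionally adequate.
Power ≈ 0.92 → the study is adequately powered (power ≥ 0.80).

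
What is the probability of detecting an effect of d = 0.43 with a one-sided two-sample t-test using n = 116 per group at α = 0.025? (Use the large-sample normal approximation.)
Power ≈ 0.91

Power calculation (two-sample t-test, normal approximation):
z_β = d · √(n/2) - z_α
z_β = 0.43 · √(116/2) - 1.960
z_β = 0.43 · 7.616 - 1.960
z_β = 1.315

Power = Φ(z_β) = Φ(1.315) ≈ 0.906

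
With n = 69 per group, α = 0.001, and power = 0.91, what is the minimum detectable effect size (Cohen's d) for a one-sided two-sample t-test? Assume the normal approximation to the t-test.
d ≈ 0.75

Minimum detectable effect (two-sample t-test, normal approximation):
d = (z_α + z_β) / √(n/2)
d = (3.090 + 1.341) / √(69/2)
d = 4.431 / 5.874
d ≈ 0.75

By Cohen's convention (0.2 small / 0.5 medium / 0.8 large): medium effect.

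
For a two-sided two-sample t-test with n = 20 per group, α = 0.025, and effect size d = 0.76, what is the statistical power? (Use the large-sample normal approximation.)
Power ≈ 0.56

Power calculation (two-sample t-test, normal approximation):
z_β = d · √(n/2) - z_{α/2}
z_β = 0.76 · √(20/2) - 2.241
z_β = 0.76 · 3.162 - 2.241
z_β = 0.162

Power = Φ(z_β) = Φ(0.162) ≈ 0.564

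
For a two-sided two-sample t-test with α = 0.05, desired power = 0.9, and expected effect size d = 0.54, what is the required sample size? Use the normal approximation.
n = 73 per group

Sample size formula (two-sample t-test, normal approximation):
n = 2 · ((z_{α/2} + z_β) / d)²

z_{α/2} = 1.960 (for α = 0.05, two-sided)
z_β = 1.282 (for power = 0.9)
d = 0.54

n = 2 · ((1.960 + 1.282) / 0.54)²
n = 2 · (6.004)²
n ≈ 72.10
Round up to the next whole number: n = 73 per group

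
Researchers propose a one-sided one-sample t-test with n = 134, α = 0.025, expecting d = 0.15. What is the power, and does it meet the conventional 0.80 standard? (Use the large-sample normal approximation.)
Power ≈ 0.41; the study is underpowered (power < 0.80)

Power calculation (one-sample t-test, normal approximation):
z_β = d · √n - z_α
z_β = 0.15 · √134 - 1.960
z_β = 0.15 · 11.576 - 1.960
z_β = -0.224

Power = Φ(z_β) = Φ(-0.224) ≈ 0.412

Effect size d = 0.15 is very small by Cohen's convention (0.2/0.5/0.8).

Threshold: power ≥ 0.80 is conventionally adequate.
Power ≈ 0.41 → the study is underpowered (power < 0.80).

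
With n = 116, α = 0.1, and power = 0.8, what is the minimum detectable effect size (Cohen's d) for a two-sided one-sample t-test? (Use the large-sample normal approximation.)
d ≈ 0.23

Minimum detectable effect (one-sample t-test, normal approximation):
d = (z_{α/2} + z_β) / √n
d = (1.645 + 0.842) / √116
d = 2.486 / 10.770
d ≈ 0.23

By Cohen's convention (0.2 small / 0.5 medium / 0.8 large): small effect.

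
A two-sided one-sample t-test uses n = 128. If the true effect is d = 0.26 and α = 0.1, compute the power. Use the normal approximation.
Power ≈ 0.90

Power calculation (one-sample t-test, normal approximation):
z_β = d · √n - z_{α/2}
z_β = 0.26 · √128 - 1.645
z_β = 0.26 · 11.314 - 1.645
z_β = 1.297

Power = Φ(z_β) = Φ(1.297) ≈ 0.903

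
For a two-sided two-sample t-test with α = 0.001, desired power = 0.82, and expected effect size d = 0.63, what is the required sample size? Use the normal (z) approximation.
n = 90 per group

Sample size formula (two-sample t-test, normal approximation):
n = 2 · ((z_{α/2} + z_β) / d)²

z_{α/2} = 3.291 (for α = 0.001, two-sided)
z_β = 0.915 (for power = 0.82)
d = 0.63

n = 2 · ((3.291 + 0.915) / 0.63)²
n = 2 · (6.676)²
n ≈ 89.14
Round up to the next whole number: n = 90 per group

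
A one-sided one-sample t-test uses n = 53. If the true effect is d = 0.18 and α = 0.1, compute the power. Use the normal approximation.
Power ≈ 0.51

Power calculation (one-sample t-test, normal approximation):
z_β = d · √n - z_α
z_β = 0.18 · √53 - 1.282
z_β = 0.18 · 7.280 - 1.282
z_β = 0.029

Power = Φ(z_β) = Φ(0.029) ≈ 0.512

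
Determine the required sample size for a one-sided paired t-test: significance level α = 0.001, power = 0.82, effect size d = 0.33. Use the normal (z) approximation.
n = 148 pairs

Sample size formula (paired t-test, normal approximation):
n = ((z_α + z_β) / d)²

z_α = 3.090 (for α = 0.001, one-sided)
z_β = 0.915 (for power = 0.82)
d = 0.33

n = ((3.090 + 0.915) / 0.33)²
n = (12.136)²
n ≈ 147.28
Round up to the next whole number: n = 148 pairs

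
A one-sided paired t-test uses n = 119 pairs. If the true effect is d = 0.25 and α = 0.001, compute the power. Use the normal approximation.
Power ≈ 0.36

Power calculation (paired t-test, normal approximation):
z_β = d · √n - z_α
z_β = 0.25 · √119 - 3.090
z_β = 0.25 · 10.909 - 3.090
z_β = -0.363

Power = Φ(z_β) = Φ(-0.363) ≈ 0.358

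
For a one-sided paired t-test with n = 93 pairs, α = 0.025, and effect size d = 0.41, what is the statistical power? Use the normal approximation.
Power ≈ 0.98

Power calculation (paired t-test, normal approximation):
z_β = d · √n - z_α
z_β = 0.41 · √93 - 1.960
z_β = 0.41 · 9.644 - 1.960
z_β = 1.994

Power = Φ(z_β) = Φ(1.994) ≈ 0.977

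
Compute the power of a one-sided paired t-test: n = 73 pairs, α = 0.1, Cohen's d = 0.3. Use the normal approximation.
Power ≈ 0.90

Power calculation (paired t-test, normal approximation):
z_β = d · √n - z_α
z_β = 0.3 · √73 - 1.282
z_β = 0.3 · 8.544 - 1.282
z_β = 1.282

Power = Φ(z_β) = Φ(1.282) ≈ 0.900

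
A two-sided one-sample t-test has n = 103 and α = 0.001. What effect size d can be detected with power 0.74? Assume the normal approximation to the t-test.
d ≈ 0.39

Minimum detectable effect (one-sample t-test, normal approximation):
d = (z_{α/2} + z_β) / √n
d = (3.291 + 0.643) / √103
d = 3.934 / 10.149
d ≈ 0.39

By Cohen's convention (0.2 small / 0.5 medium / 0.8 large): small effect.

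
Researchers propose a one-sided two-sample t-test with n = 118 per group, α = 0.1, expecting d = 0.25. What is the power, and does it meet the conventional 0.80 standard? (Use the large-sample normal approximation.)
Power ≈ 0.74; the study is underpowered (power < 0.80)

Power calculation (two-sample t-test, normal approximation):
z_β = d · √(n/2) - z_α
z_β = 0.25 · √(118/2) - 1.282
z_β = 0.25 · 7.681 - 1.282
z_β = 0.639

Power = Φ(z_β) = Φ(0.639) ≈ 0.739

Effect size d = 0.25 is small by Cohen's convention (0.2/0.5/0.8).

Threshold: power ≥ 0.80 is conventionally adequate.
Power ≈ 0.74 → the study is underpowered (power < 0.80).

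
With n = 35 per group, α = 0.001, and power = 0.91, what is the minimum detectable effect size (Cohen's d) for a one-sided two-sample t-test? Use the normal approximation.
d ≈ 1.06

Minimum detectable effect (two-sample t-test, normal approximation):
d = (z_α + z_β) / √(n/2)
d = (3.090 + 1.341) / √(35/2)
d = 4.431 / 4.183
d ≈ 1.06

By Cohen's convention (0.2 small / 0.5 medium / 0.8 large): large effect.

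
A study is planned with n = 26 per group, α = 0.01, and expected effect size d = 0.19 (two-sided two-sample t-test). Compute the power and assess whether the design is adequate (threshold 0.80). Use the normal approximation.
Power ≈ 0.03; the study is underpowered (power < 0.80)

Power calculation (two-sample t-test, normal approximation):
z_β = d · √(n/2) - z_{α/2}
z_β = 0.19 · √(26/2) - 2.576
z_β = 0.19 · 3.606 - 2.576
z_β = -1.891

Power = Φ(z_β) = Φ(-1.891) ≈ 0.029

Effect size d = 0.19 is very small by Cohen's convention (0.2/0.5/0.8).

Threshold: power ≥ 0.80 is conventionally adequate.
Power ≈ 0.03 → the study is underpowered (power < 0.80).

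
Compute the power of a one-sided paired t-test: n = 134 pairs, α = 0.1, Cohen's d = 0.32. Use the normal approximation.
Power ≈ 0.99

Power calculation (paired t-test, normal approximation):
z_β = d · √n - z_α
z_β = 0.32 · √134 - 1.282
z_β = 0.32 · 11.576 - 1.282
z_β = 2.423

Power = Φ(z_β) = Φ(2.423) ≈ 0.992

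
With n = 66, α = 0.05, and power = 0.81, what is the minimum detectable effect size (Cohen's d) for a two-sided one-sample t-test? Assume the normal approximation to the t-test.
d ≈ 0.35

Minimum detectable effect (one-sample t-test, normal approximation):
d = (z_{α/2} + z_β) / √n
d = (1.960 + 0.878) / √66
d = 2.838 / 8.124
d ≈ 0.35

By Cohen's convention (0.2 small / 0.5 medium / 0.8 large): small effect.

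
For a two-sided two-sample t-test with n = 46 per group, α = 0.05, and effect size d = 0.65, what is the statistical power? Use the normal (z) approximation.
Power ≈ 0.88

Power calculation (two-sample t-test, normal approximation):
z_β = d · √(n/2) - z_{α/2}
z_β = 0.65 · √(46/2) - 1.960
z_β = 0.65 · 4.796 - 1.960
z_β = 1.157

Power = Φ(z_β) = Φ(1.157) ≈ 0.876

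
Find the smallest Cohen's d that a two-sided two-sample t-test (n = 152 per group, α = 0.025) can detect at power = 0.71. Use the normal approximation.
d ≈ 0.32

Minimum detectable effect (two-sample t-test, normal approximation):
d = (z_{α/2} + z_β) / √(n/2)
d = (2.241 + 0.553) / √(152/2)
d = 2.795 / 8.718
d ≈ 0.32

By Cohen's convention (0.2 small / 0.5 medium / 0.8 large): small effect.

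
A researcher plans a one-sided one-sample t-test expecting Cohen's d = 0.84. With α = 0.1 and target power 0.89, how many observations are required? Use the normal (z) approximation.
n = 9

Sample size formula (one-sample t-test, normal approximation):
n = ((z_α + z_β) / d)²

z_α = 1.282 (for α = 0.1, one-sided)
z_β = 1.227 (for power = 0.89)
d = 0.84

n = ((1.282 + 1.227) / 0.84)²
n = (2.987)²
n ≈ 8.92
Round up to the next whole number: n = 9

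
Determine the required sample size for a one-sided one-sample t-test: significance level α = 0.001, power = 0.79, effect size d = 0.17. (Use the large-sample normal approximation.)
n = 526

Sample size formula (one-sample t-test, normal approximation):
n = ((z_α + z_β) / d)²

z_α = 3.090 (for α = 0.001, one-sided)
z_β = 0.806 (for power = 0.79)
d = 0.17

n = ((3.090 + 0.806) / 0.17)²
n = (22.918)²
n ≈ 525.23
Round up to the next whole number: n = 526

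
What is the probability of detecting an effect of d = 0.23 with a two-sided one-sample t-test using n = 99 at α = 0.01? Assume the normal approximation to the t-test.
Power ≈ 0.39

Power calculation (one-sample t-test, normal approximation):
z_β = d · √n - z_{α/2}
z_β = 0.23 · √99 - 2.576
z_β = 0.23 · 9.950 - 2.576
z_β = -0.287

Power = Φ(z_β) = Φ(-0.287) ≈ 0.387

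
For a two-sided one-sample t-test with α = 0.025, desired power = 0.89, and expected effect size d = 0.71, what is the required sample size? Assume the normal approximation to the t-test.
n = 24

Sample size formula (one-sample t-test, normal approximation):
n = ((z_{α/2} + z_β) / d)²

z_{α/2} = 2.241 (for α = 0.025, two-sided)
z_β = 1.227 (for power = 0.89)
d = 0.71

n = ((2.241 + 1.227) / 0.71)²
n = (4.885)²
n ≈ 23.86
Round up to the next whole number: n = 24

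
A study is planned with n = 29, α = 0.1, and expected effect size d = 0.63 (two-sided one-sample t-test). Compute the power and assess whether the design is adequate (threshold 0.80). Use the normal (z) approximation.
Power ≈ 0.96; the study is adequately powered (power ≥ 0.80)

Power calculation (one-sample t-test, normal approximation):
z_β = d · √n - z_{α/2}
z_β = 0.63 · √29 - 1.645
z_β = 0.63 · 5.385 - 1.645
z_β = 1.748

Power = Φ(z_β) = Φ(1.748) ≈ 0.960

Effect size d = 0.63 is medium by Cohen's convention (0.2/0.5/0.8).

Threshold: power ≥ 0.80 is conventionally adequate.
Power ≈ 0.96 → the study is adequately powered (power ≥ 0.80).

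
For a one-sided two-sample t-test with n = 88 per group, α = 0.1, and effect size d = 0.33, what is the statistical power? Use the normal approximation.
Power ≈ 0.82

Power calculation (two-sample t-test, normal approximation):
z_β = d · √(n/2) - z_α
z_β = 0.33 · √(88/2) - 1.282
z_β = 0.33 · 6.633 - 1.282
z_β = 0.907

Power = Φ(z_β) = Φ(0.907) ≈ 0.818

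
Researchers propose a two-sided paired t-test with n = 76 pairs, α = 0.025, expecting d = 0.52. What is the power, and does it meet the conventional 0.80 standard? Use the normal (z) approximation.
Power ≈ 0.99; the study is adequately powered (power ≥ 0.80)

Power calculation (paired t-test, normal approximation):
z_β = d · √n - z_{α/2}
z_β = 0.52 · √76 - 2.241
z_β = 0.52 · 8.718 - 2.241
z_β = 2.292

Power = Φ(z_β) = Φ(2.292) ≈ 0.989

Effect size d = 0.52 is medium by Cohen's convention (0.2/0.5/0.8).

Threshold: power ≥ 0.80 is conventionally adequate.
Power ≈ 0.99 → the study is adequately powered (power ≥ 0.80).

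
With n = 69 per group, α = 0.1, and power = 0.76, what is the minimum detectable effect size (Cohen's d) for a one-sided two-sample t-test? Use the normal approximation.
d ≈ 0.34

Minimum detectable effect (two-sample t-test, normal approximation):
d = (z_α + z_β) / √(n/2)
d = (1.282 + 0.706) / √(69/2)
d = 1.988 / 5.874
d ≈ 0.34

By Cohen's convention (0.2 small / 0.5 medium / 0.8 large): small effect.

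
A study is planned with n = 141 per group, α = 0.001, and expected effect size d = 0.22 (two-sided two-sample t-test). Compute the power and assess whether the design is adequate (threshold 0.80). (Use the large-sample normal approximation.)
Power ≈ 0.07; the study is underpowered (power < 0.80)

Power calculation (two-sample t-test, normal approximation):
z_β = d · √(n/2) - z_{α/2}
z_β = 0.22 · √(141/2) - 3.291
z_β = 0.22 · 8.396 - 3.291
z_β = -1.443

Power = Φ(z_β) = Φ(-1.443) ≈ 0.074

Effect size d = 0.22 is small by Cohen's convention (0.2/0.5/0.8).

Threshold: power ≥ 0.80 is conventionally adequate.
Power ≈ 0.07 → the study is underpowered (power < 0.80).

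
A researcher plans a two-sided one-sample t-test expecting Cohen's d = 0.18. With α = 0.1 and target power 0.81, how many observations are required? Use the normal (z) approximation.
n = 197

Sample size formula (one-sample t-test, normal approximation):
n = ((z_{α/2} + z_β) / d)²

z_{α/2} = 1.645 (for α = 0.1, two-sided)
z_β = 0.878 (for power = 0.81)
d = 0.18

n = ((1.645 + 0.878) / 0.18)²
n = (14.017)²
n ≈ 196.48
Round up to the next whole number: n = 197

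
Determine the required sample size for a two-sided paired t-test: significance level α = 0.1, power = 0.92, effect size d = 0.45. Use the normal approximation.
n = 46 pairs

Sample size formula (paired t-test, normal approximation):
n = ((z_{α/2} + z_β) / d)²

z_{α/2} = 1.645 (for α = 0.1, two-sided)
z_β = 1.405 (for power = 0.92)
d = 0.45

n = ((1.645 + 1.405) / 0.45)²
n = (6.778)²
n ≈ 45.94
Round up to the next whole number: n = 46 pairs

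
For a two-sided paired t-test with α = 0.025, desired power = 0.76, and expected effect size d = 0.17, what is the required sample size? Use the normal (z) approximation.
n = 301 pairs

Sample size formula (paired t-test, normal approximation):
n = ((z_{α/2} + z_β) / d)²

z_{α/2} = 2.241 (for α = 0.025, two-sided)
z_β = 0.706 (for power = 0.76)
d = 0.17

n = ((2.241 + 0.706) / 0.17)²
n = (17.335)²
n ≈ 300.50
Round up to the next whole number: n = 301 pairs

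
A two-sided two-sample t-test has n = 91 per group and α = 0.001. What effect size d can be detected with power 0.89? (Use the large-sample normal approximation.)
d ≈ 0.67

Minimum detectable effect (two-sample t-test, normal approximation):
d = (z_{α/2} + z_β) / √(n/2)
d = (3.291 + 1.227) / √(91/2)
d = 4.517 / 6.745
d ≈ 0.67

By Cohen's convention (0.2 small / 0.5 medium / 0.8 large): medium effect.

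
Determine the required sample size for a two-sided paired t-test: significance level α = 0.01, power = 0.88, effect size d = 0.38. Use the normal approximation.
n = 98 pairs

Sample size formula (paired t-test, normal approximation):
n = ((z_{α/2} + z_β) / d)²

z_{α/2} = 2.576 (for α = 0.01, two-sided)
z_β = 1.175 (for power = 0.88)
d = 0.38

n = ((2.576 + 1.175) / 0.38)²
n = (9.871)²
n ≈ 97.44
Round up to the next whole number: n = 98 pairs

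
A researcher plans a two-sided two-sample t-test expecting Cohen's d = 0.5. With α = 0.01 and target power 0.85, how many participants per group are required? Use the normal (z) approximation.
n = 105 per group

Sample size formula (two-sample t-test, normal approximation):
n = 2 · ((z_{α/2} + z_β) / d)²

z_{α/2} = 2.576 (for α = 0.01, two-sided)
z_β = 1.036 (for power = 0.85)
d = 0.5

n = 2 · ((2.576 + 1.036) / 0.5)²
n = 2 · (7.224)²
n ≈ 104.37
Round up to the next whole number: n = 105 per group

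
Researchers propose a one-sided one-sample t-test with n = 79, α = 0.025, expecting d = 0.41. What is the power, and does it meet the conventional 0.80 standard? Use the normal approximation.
Power ≈ 0.95; the study is adequately powered (power ≥ 0.80)

Power calculation (one-sample t-test, normal approximation):
z_β = d · √n - z_α
z_β = 0.41 · √79 - 1.960
z_β = 0.41 · 8.888 - 1.960
z_β = 1.684

Power = Φ(z_β) = Φ(1.684) ≈ 0.954

Effect size d = 0.41 is small by Cohen's convention (0.2/0.5/0.8).

Threshold: power ≥ 0.80 is conventionally adequate.
Power ≈ 0.95 → the study is adequately powered (power ≥ 0.80).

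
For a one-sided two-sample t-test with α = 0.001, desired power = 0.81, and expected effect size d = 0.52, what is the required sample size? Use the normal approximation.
n = 117 per group

Sample size formula (two-sample t-test, normal approximation):
n = 2 · ((z_α + z_β) / d)²

z_α = 3.090 (for α = 0.001, one-sided)
z_β = 0.878 (for power = 0.81)
d = 0.52

n = 2 · ((3.090 + 0.878) / 0.52)²
n = 2 · (7.631)²
n ≈ 116.46
Round up to the next whole number: n = 117 per group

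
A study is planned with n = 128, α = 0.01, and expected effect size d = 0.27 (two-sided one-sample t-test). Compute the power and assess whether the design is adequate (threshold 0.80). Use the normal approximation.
Power ≈ 0.68; the study is underpowered (power < 0.80)

Power calculation (one-sample t-test, normal approximation):
z_β = d · √n - z_{α/2}
z_β = 0.27 · √128 - 2.576
z_β = 0.27 · 11.314 - 2.576
z_β = 0.479

Power = Φ(z_β) = Φ(0.479) ≈ 0.684

Effect size d = 0.27 is small by Cohen's convention (0.2/0.5/0.8).

Threshold: power ≥ 0.80 is conventionally adequate.
Power ≈ 0.68 → the study is underpowered (power < 0.80).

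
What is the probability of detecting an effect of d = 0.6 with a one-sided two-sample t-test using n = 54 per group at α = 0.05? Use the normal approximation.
Power ≈ 0.93

Power calculation (two-sample t-test, normal approximation):
z_β = d · √(n/2) - z_α
z_β = 0.6 · √(54/2) - 1.645
z_β = 0.6 · 5.196 - 1.645
z_β = 1.473

Power = Φ(z_β) = Φ(1.473) ≈ 0.930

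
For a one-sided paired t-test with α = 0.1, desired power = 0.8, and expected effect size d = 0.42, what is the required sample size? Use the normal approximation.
n = 26 pairs

Sample size formula (paired t-test, normal approximation):
n = ((z_α + z_β) / d)²

z_α = 1.282 (for α = 0.1, one-sided)
z_β = 0.842 (for power = 0.8)
d = 0.42

n = ((1.282 + 0.842) / 0.42)²
n = (5.057)²
n ≈ 25.57
Round up to the next whole number: n = 26 pairs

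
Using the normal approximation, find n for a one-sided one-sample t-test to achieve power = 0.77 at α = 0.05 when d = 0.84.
n = 9

Sample size formula (one-sample t-test, normal approximation):
n = ((z_α + z_β) / d)²

z_α = 1.645 (for α = 0.05, one-sided)
z_β = 0.739 (for power = 0.77)
d = 0.84

n = ((1.645 + 0.739) / 0.84)²
n = (2.838)²
n ≈ 8.05
Round up to the next whole number: n = 9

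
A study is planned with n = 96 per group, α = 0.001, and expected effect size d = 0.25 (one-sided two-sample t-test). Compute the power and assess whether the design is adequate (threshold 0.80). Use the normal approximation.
Power ≈ 0.09; the study is underpowered (power < 0.80)

Power calculation (two-sample t-test, normal approximation):
z_β = d · √(n/2) - z_α
z_β = 0.25 · √(96/2) - 3.090
z_β = 0.25 · 6.928 - 3.090
z_β = -1.358

Power = Φ(z_β) = Φ(-1.358) ≈ 0.087

Effect size d = 0.25 is small by Cohen's convention (0.2/0.5/0.8).

Threshold: power ≥ 0.80 is conventionally adequate.
Power ≈ 0.09 → the study is underpowered (power < 0.80).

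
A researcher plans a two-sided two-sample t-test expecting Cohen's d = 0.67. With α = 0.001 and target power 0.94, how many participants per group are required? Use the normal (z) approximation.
n = 105 per group

Sample size formula (two-sample t-test, normal approximation):
n = 2 · ((z_{α/2} + z_β) / d)²

z_{α/2} = 3.291 (for α = 0.001, two-sided)
z_β = 1.555 (for power = 0.94)
d = 0.67

n = 2 · ((3.291 + 1.555) / 0.67)²
n = 2 · (7.233)²
n ≈ 104.63
Round up to the next whole number: n = 105 per group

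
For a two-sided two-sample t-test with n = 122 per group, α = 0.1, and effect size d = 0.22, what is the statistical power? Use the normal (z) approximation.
Power ≈ 0.53

Power calculation (two-sample t-test, normal approximation):
z_β = d · √(n/2) - z_{α/2}
z_β = 0.22 · √(122/2) - 1.645
z_β = 0.22 · 7.810 - 1.645
z_β = 0.073

Power = Φ(z_β) = Φ(0.073) ≈ 0.529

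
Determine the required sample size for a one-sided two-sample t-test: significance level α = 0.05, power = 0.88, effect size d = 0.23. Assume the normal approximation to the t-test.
n = 301 per group

Sample size formula (two-sample t-test, normal approximation):
n = 2 · ((z_α + z_β) / d)²

z_α = 1.645 (for α = 0.05, one-sided)
z_β = 1.175 (for power = 0.88)
d = 0.23

n = 2 · ((1.645 + 1.175) / 0.23)²
n = 2 · (12.261)²
n ≈ 300.66
Round up to the next whole number: n = 301 per group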